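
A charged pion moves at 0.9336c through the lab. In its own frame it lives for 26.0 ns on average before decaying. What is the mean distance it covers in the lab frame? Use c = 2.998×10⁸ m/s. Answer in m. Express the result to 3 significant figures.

γ = 1/√(1 − β²) = 1/√(1 − 0.87160896) = 1/√0.12839104 = 1/0.358317 = 2.7908.
Lab-frame lifetime: Δt = γτ = 2.7908 × 26.0 ns = 72.561 ns.
Distance: d = vΔt = 0.9336 × 2.998×10⁸ m/s × 7.2561×10^-8 s = 20.3 m.

20.3 m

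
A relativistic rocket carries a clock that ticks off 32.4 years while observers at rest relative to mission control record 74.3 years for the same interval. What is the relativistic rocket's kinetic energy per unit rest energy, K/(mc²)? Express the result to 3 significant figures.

1.29

From Δt = γΔτ: γ = 74.3/32.4 = 2.29321.
K/(mc²) = γ − 1 = 2.29321 − 1 = 1.29.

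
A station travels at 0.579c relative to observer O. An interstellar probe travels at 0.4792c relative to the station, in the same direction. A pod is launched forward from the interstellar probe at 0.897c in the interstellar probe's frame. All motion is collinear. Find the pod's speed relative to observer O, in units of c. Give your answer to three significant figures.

Compose velocities in two stages. Stage 1 (into S'): u₁ = (0.897+0.4792)/(1+0.897×0.4792) = 0.96248.
Stage 2 (into S): u = (0.96248+0.579)/(1+0.96248×0.579) = 0.98986, so the speed is 0.990c.

0.990c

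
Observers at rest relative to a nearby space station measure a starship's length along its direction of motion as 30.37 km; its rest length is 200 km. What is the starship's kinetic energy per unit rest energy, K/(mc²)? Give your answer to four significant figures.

From L = L₀/γ: γ = 200/30.37 = 6.58545.
K/(mc²) = γ − 1 = 6.58545 − 1 = 5.585.

5.585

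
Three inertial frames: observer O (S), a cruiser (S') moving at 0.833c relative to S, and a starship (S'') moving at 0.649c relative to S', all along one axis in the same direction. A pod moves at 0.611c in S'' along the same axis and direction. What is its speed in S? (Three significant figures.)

0.991c

Compose velocities in two stages. Stage 1 (into S'): u₁ = (0.611+0.649)/(1+0.611×0.649) = 0.90223.
Stage 2 (into S): u = (0.90223+0.833)/(1+0.90223×0.833) = 0.99068, so the speed is 0.991c.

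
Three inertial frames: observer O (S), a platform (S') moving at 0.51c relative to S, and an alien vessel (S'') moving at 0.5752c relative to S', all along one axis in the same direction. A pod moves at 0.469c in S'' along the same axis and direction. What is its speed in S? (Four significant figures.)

Apply u = (u'+v)/(1+u'v) twice. Pod in the platform frame: (0.469+0.5752)/(1+0.469·0.5752) = 1.0442/1.2697688 = 0.82235c.
That velocity, transformed to the rest frame of observer O: (0.82235+0.51)/(1+0.82235·0.51) = 1.33235/1.4193985 = 0.93867c.

0.9387c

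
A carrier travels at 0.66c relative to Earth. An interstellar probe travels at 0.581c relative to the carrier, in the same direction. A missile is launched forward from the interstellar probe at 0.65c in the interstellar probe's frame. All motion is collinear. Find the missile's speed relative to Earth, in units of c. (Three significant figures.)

0.977c

Compose velocities in two stages. Stage 1 (into S'): u₁ = (0.65+0.581)/(1+0.65×0.581) = 0.89355.
Stage 2 (into S): u = (0.89355+0.66)/(1+0.89355×0.66) = 0.97723, so the speed is 0.977c.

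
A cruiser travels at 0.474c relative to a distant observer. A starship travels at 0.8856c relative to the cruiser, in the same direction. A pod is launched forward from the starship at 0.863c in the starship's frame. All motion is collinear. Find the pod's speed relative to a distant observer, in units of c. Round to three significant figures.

Apply u = (u'+v)/(1+u'v) twice. Pod in the cruiser frame: (0.863+0.8856)/(1+0.863·0.8856) = 1.7486/1.7642728 = 0.99112c.
That velocity, transformed to the rest frame of a distant observer: (0.99112+0.474)/(1+0.99112·0.474) = 1.46512/1.46979088 = 0.99682c.

0.997c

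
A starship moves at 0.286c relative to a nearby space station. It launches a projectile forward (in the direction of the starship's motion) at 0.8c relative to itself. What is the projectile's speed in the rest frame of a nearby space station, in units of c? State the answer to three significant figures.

Relativistic velocity addition: u = (u' + v)/(1 + u'v/c²), with u' = 0.8c and v = 0.286c.
Numerator: 0.8 + 0.286 = 1.086. Denominator: 1 + (0.8)(0.286) = 1.2288.
u = 1.086/1.2288 = 0.88379, so the speed is 0.884c.

0.884c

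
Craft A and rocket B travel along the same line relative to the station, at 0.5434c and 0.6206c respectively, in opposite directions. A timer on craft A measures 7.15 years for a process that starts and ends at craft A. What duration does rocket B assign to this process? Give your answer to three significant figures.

14.5 years

Speed of craft A in rocket B's frame: u = (v_A + v_B)/(1 + v_A v_B/c²) = (0.5434 + 0.6206)/(1 + 0.5434×0.6206) = 1.164/1.33723404 = 0.87045; |u| = 0.87045c.
γ for this relative speed: γ = 1/√(1 − 0.757683) = 2.0315.
The clock on craft A records proper time, so rocket B measures Δt = γΔτ = 2.0315 × 7.15 = 14.5 years.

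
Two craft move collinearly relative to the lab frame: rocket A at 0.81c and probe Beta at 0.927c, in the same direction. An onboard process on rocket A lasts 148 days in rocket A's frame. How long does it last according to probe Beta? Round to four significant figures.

167.6 days

Transform rocket A's velocity into probe Beta's frame: (0.81 − 0.927)/(1 − 0.81·0.927) = −0.117/0.24913, so the relative speed is 0.46963c.
γ for this relative speed: γ = 1/√(1 − 0.220552) = 1.1327.
The clock on rocket A records proper time, so probe Beta measures Δt = γΔτ = 1.1327 × 148 = 167.6 days.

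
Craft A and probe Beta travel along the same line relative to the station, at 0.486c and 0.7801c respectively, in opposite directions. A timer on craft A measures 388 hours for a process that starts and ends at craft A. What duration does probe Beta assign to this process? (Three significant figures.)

979 hours

Transform craft A's velocity into probe Beta's frame: (0.486 + 0.7801)/(1 + 0.486·0.7801) = 1.2661/1.3791286, so the relative speed is 0.91804c.
γ for this relative speed: γ = 1/√(1 − 0.842797) = 2.5221.
Craft A's interval is proper; time dilation gives Δt_B = γΔτ = 2.5221 × 388 hours = 979 hours.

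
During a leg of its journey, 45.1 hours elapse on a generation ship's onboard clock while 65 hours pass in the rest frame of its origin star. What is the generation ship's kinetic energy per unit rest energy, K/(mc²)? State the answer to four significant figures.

The time-dilation ratio gives γ = 65/45.1 = 1.44124.
K/(mc²) = γ − 1 = 1.44124 − 1 = 0.4412.

0.4412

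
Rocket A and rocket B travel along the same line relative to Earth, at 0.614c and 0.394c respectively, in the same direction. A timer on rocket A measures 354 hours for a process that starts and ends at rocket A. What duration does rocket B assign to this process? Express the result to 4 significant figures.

The velocity of rocket A relative to rocket B is (0.614 − 0.394)c / (1 − 0.614×0.394) = 0.29021c; relative speed 0.29021c.
γ for this relative speed: γ = 1/√(1 − 0.0842218) = 1.045.
Rocket A's interval is proper; time dilation gives Δt_B = γΔτ = 1.045 × 354 hours = 369.9 hours.

369.9 hours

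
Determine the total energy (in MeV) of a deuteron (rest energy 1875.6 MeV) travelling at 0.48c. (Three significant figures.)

2140 MeV

With β = 0.48, γ = 1/√(1 − 0.48²) = 1/√0.7696 = 1.1399.
Total energy: E = γmc² = 1.1399 × 1875.6 MeV = 2140 MeV.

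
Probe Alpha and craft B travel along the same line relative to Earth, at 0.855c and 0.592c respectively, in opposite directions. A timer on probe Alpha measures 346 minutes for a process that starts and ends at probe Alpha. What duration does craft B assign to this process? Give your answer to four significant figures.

Speed of probe Alpha in craft B's frame: u = (v_A + v_B)/(1 + v_A v_B/c²) = (0.855 + 0.592)/(1 + 0.855×0.592) = 1.447/1.50616 = 0.96072; |u| = 0.96072c.
γ for this relative speed: γ = 1/√(1 − 0.922983) = 3.6034.
The clock on probe Alpha records proper time, so craft B measures Δt = γΔτ = 3.6034 × 346 = 1247 minutes.

1247 minutes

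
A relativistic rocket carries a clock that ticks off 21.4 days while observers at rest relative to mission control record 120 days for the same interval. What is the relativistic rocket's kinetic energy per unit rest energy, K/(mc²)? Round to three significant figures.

4.61

The time-dilation ratio gives γ = 120/21.4 = 5.60748.
K/(mc²) = γ − 1 = 5.60748 − 1 = 4.61.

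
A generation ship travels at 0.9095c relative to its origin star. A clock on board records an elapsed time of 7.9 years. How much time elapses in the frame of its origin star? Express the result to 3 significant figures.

Lorentz factor: γ = (1 − 0.82719025)^(−1/2) = 2.4056.
The onboard clock measures proper time, so the interval in the rest frame of its origin star is dilated: Δt = γ·Δτ = 2.4056 × 7.9 years = 19.0 years.

19.0 years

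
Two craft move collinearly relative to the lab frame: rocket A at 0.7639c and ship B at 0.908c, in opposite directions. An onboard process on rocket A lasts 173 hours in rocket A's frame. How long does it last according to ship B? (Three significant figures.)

1080 hours

Speed of rocket A in ship B's frame: u = (v_A + v_B)/(1 + v_A v_B/c²) = (0.7639 + 0.908)/(1 + 0.7639×0.908) = 1.6719/1.6936212 = 0.98717; |u| = 0.98717c.
At |u| = 0.98717c, γ = (1 − 0.974505)^(−1/2) = 6.2629.
The clock on rocket A records proper time, so ship B measures Δt = γΔτ = 6.2629 × 173 = 1080 hours.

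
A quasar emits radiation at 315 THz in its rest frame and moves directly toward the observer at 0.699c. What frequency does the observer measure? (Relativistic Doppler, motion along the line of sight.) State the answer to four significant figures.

748.4 THz

Relativistic Doppler (source moving toward): f_obs = f_src · √((1+β)/(1−β)).
With β = 0.699: factor = √(1.699/0.301) = 2.3758.
f_obs = 315 × 2.3758 = 748.4 THz.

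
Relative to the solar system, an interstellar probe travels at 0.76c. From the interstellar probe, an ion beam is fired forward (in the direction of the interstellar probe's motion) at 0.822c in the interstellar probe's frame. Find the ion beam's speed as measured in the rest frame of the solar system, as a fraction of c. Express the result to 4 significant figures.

0.9737c

Relativistic velocity addition: u = (u' + v)/(1 + u'v/c²), with u' = 0.822c and v = 0.76c.
Numerator: 0.822 + 0.76 = 1.582. Denominator: 1 + (0.822)(0.76) = 1.62472.
u = 1.582/1.62472 = 0.97371, so the speed is 0.9737c.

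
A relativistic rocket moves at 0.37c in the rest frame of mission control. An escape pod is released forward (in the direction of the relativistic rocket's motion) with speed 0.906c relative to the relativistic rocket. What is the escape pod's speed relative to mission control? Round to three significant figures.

Relativistic velocity addition: u = (u' + v)/(1 + u'v/c²), with u' = 0.906c and v = 0.37c.
Numerator: 0.906 + 0.37 = 1.276. Denominator: 1 + (0.906)(0.37) = 1.33522.
u = 1.276/1.33522 = 0.95565, so the speed is 0.956c.

0.956c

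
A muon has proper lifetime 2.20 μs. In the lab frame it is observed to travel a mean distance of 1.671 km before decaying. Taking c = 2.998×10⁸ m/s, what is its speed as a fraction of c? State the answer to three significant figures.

Let x = d/(cτ) = 1671 m / (2.998×10⁸ m/s × 2.200×10^-6 s) = 2.5335. Since d = βγcτ, x = βγ = β/√(1−β²).
Solving: β² = x²/(1+x²) = 6.41862/7.41862 = 0.865204, so β = 0.930.

0.930c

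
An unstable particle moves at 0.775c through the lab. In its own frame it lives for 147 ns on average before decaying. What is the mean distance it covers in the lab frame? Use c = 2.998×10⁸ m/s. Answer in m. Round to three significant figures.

54.0 m

With β = 0.775, γ = 1/√(1 − 0.775²) = 1/√0.399375 = 1.5824.
Lab-frame lifetime: Δt = γτ = 1.5824 × 147 ns = 232.61 ns.
Distance: d = vΔt = 0.775 × 2.998×10⁸ m/s × 2.3261×10^-7 s = 54.0 m.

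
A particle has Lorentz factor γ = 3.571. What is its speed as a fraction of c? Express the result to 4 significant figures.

β = √(1 − 1/γ²) = √(1 − 1/12.752041) = √0.921581 = 0.9600.

0.9600c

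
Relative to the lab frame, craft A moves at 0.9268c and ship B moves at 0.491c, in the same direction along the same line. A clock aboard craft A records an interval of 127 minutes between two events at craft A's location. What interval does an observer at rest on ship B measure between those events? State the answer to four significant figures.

Transform craft A's velocity into ship B's frame: (0.9268 − 0.491)/(1 − 0.9268·0.491) = 0.4358/0.5449412, so the relative speed is 0.79972c.
γ for this relative speed: γ = 1/√(1 − 0.639552) = 1.6656.
Craft A's interval is proper; time dilation gives Δt_B = γΔτ = 1.6656 × 127 minutes = 211.5 minutes.

211.5 minutes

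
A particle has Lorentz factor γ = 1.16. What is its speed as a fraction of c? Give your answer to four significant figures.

β = √(1 − 1/γ²) = √(1 − 1/1.3456) = √0.256837 = 0.5068.

0.5068c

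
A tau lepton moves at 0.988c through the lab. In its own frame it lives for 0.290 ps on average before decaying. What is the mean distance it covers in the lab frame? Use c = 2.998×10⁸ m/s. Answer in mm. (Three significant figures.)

0.556 mm

With β = 0.988, γ = 1/√(1 − 0.988²) = 1/√0.023856 = 6.4744.
Lab-frame lifetime: Δt = γτ = 6.4744 × 0.290 ps = 1.8776 ps.
Distance: d = vΔt = 0.988 × 2.998×10⁸ m/s × 1.8776×10^-12 s = 5.56×10^-4 m = 0.556 mm.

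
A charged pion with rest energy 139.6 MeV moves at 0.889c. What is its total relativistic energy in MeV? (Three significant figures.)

With β = 0.889, γ = 1/√(1 − 0.889²) = 1/√0.209679 = 2.1838.
Total energy: E = γmc² = 2.1838 × 139.6 MeV = 305 MeV.

305 MeV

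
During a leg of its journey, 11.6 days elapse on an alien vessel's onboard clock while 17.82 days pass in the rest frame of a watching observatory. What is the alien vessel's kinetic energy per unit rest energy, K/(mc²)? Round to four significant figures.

From Δt = γΔτ: γ = 17.82/11.6 = 1.53621.
K/(mc²) = γ − 1 = 1.53621 − 1 = 0.5362.

0.5362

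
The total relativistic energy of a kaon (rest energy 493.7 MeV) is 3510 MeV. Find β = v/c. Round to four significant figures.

γ = E/(mc²) = 3510/493.7 = 7.1096.
β = √(1 − 1/γ²) = √(1 − 0.0197838) = √0.9802162 = 0.9901.

0.9901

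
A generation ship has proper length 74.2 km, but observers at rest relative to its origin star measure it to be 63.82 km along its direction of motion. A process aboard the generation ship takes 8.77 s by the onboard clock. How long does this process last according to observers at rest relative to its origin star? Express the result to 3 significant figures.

10.2 s

Length contraction gives γ = L₀/L = 74.2/63.82 = 1.16264.
The same γ dilates the second interval: 1.16264 × 8.77 s = 10.2 s.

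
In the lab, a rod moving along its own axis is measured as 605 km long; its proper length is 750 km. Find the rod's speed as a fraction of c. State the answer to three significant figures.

0.591c

Length contraction gives γ = L₀/L = 750/605 = 1.2397.
β = √(1 − 1/γ²) = √0.349321 = 0.591.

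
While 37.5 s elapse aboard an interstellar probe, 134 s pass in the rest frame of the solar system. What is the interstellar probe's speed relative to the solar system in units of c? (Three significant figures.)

0.960c

γ = Δt/Δτ = 134/37.5 = 3.5733.
β = √(1 − 1/γ²) = √(1 − 0.0783179) = √0.9216821 = 0.960.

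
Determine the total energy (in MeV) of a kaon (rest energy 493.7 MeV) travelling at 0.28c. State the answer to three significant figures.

With β = 0.28, γ = 1/√(1 − 0.28²) = 1/√0.9216 = 1.0417.
Total energy: E = γmc² = 1.0417 × 493.7 MeV = 514 MeV.

514 MeV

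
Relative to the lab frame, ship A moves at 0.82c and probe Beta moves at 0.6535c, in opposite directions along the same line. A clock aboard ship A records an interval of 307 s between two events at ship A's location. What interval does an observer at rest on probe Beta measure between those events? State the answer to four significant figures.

1088 s

Transform ship A's velocity into probe Beta's frame: (0.82 + 0.6535)/(1 + 0.82·0.6535) = 1.4735/1.53587, so the relative speed is 0.95939c.
At |u| = 0.95939c, γ = (1 − 0.920429)^(−1/2) = 3.5451.
Ship A's interval is proper; time dilation gives Δt_B = γΔτ = 3.5451 × 307 s = 1088 s.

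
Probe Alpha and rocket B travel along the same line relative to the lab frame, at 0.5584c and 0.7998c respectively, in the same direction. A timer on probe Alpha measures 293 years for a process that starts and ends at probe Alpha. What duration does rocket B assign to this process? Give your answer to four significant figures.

325.6 years

Transform probe Alpha's velocity into rocket B's frame: (0.5584 − 0.7998)/(1 − 0.5584·0.7998) = −0.2414/0.55339168, so the relative speed is 0.43622c.
γ for this relative speed: γ = 1/√(1 − 0.190288) = 1.1113.
Probe Alpha's interval is proper; time dilation gives Δt_B = γΔτ = 1.1113 × 293 years = 325.6 years.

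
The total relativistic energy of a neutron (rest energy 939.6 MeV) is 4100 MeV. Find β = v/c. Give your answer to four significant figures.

γ = E/(mc²) = 4100/939.6 = 4.3636.
β = √(1 − 1/γ²) = √(1 − 0.0525182) = √0.9474818 = 0.9734.

0.9734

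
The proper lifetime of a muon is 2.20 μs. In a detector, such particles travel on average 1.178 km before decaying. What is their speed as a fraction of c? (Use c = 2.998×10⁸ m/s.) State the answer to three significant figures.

0.873c

Let x = d/(cτ) = 1178 m / (2.998×10⁸ m/s × 2.200×10^-6 s) = 1.786. Since d = βγcτ, x = βγ = β/√(1−β²).
Solving: β² = x²/(1+x²) = 3.1898/4.1898 = 0.761325, so β = 0.873.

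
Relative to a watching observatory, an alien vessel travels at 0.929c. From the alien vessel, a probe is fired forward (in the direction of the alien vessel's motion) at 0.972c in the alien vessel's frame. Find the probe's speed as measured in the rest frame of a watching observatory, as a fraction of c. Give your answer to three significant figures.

0.999c

In units of c, u = (u' + v)/(1 + u'v) with u' = 0.972 and v = 0.929.
Numerator: 0.972 + 0.929 = 1.901. Denominator: 1 + (0.972)(0.929) = 1.902988.
u = 1.901/1.902988 = 0.99896, so the speed is 0.999c.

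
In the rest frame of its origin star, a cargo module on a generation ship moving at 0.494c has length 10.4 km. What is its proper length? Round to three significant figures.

12.0 km

Lorentz factor: γ = (1 − 0.244036)^(−1/2) = 1.1501.
Proper length: L₀ = γ·L = 1.1501 × 10.4 = 12.0 km.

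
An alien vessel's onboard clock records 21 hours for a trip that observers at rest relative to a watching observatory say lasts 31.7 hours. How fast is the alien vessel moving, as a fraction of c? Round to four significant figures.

0.7491c

γ = Δt/Δτ = 31.7/21 = 1.5095.
β = √(1 − 1/γ²) = √(1 − 0.438868) = √0.561132 = 0.7491.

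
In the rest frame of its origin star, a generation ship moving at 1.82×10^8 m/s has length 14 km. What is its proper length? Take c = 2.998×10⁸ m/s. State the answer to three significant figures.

17.6 km

β = v/c = (1.82×10^8 m/s)/(2.998×10⁸ m/s) = 0.607071.
With β = 0.607071, γ = 1/√(1 − 0.607071²) = 1/√0.6314648 = 1.2584.
Proper length: L₀ = γ·L = 1.2584 × 14 = 17.6 km.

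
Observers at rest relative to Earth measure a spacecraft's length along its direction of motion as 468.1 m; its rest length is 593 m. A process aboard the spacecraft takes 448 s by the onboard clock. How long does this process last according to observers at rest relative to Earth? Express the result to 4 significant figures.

567.5 s

From L = L₀/γ: γ = 593/468.1 = 1.26682.
The same γ dilates the second interval: 1.26682 × 448 s = 567.5 s.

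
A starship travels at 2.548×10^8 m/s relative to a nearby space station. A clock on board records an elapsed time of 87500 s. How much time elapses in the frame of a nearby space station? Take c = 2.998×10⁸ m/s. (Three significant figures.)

1.66×10^5 s

β = v/c = (2.548×10^8 m/s)/(2.998×10⁸ m/s) = 0.8499.
γ = 1/√(1 − β²) = 1/√(1 − 0.72233001) = 1/√0.27766999 = 1/0.526944 = 1.8977.
The onboard clock measures proper time, so the interval in the rest frame of a nearby space station is dilated: Δt = γ·Δτ = 1.8977 × 87500 s = 1.66×10^5 s.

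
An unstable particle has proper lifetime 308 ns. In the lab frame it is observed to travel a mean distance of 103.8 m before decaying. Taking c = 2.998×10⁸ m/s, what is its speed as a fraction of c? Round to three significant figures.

0.747c

Lab distance = (lab lifetime)·v = γτ·βc, so βγ = d/(cτ) = 103.8/(2.998×10⁸ × 3.080×10^-7) = 1.1241.
With βγ = 1.1241: γ² = 1 + (βγ)² = 2.2636, and β = (βγ)/γ = 1.1241/1.50453 = 0.747.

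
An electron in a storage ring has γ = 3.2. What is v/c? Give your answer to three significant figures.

0.950

β = √(1 − 1/γ²) = √(1 − 1/10.24) = √0.902344 = 0.950.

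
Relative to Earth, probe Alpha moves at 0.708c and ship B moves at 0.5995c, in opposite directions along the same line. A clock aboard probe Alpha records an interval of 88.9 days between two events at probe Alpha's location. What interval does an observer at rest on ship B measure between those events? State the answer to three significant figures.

224 days

Transform probe Alpha's velocity into ship B's frame: (0.708 + 0.5995)/(1 + 0.708·0.5995) = 1.3075/1.424446, so the relative speed is 0.9179c.
At |u| = 0.9179c, γ = (1 − 0.84254)^(−1/2) = 2.5201.
Probe Alpha's interval is proper; time dilation gives Δt_B = γΔτ = 2.5201 × 88.9 days = 224 days.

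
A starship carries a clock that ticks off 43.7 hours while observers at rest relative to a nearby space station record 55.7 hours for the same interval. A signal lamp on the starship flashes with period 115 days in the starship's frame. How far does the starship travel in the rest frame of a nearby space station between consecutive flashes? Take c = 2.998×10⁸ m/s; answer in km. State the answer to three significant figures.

2.35×10^12 km

From Δt = γΔτ: γ = 55.7/43.7 = 1.2746.
β = √(1 − 1/γ²) = 0.62005. Lab-frame period = γτ = 1.2746×115 days = 146.58 days. Distance = βc × γτ = 0.62005 × 2.998×10⁸ m/s × 12664512 s = 2.3542×10^15 m = 2.35×10^12 km.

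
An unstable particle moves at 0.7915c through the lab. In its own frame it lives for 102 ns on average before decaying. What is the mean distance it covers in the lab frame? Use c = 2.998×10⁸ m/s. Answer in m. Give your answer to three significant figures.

39.6 m

γ = 1/√(1 − β²) = 1/√(1 − 0.62647225) = 1/√0.37352775 = 1/0.611169 = 1.6362.
Lab-frame lifetime: Δt = γτ = 1.6362 × 102 ns = 166.89 ns.
Distance: d = vΔt = 0.7915 × 2.998×10⁸ m/s × 1.6689×10^-7 s = 39.6 m.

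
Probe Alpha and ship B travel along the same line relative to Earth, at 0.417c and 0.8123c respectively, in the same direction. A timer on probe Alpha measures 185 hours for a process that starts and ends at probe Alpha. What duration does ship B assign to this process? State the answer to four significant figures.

230.8 hours

Transform probe Alpha's velocity into ship B's frame: (0.417 − 0.8123)/(1 − 0.417·0.8123) = −0.3953/0.6612709, so the relative speed is 0.59779c.
At |u| = 0.59779c, γ = (1 − 0.357353)^(−1/2) = 1.2474.
The clock on probe Alpha records proper time, so ship B measures Δt = γΔτ = 1.2474 × 185 = 230.8 hours.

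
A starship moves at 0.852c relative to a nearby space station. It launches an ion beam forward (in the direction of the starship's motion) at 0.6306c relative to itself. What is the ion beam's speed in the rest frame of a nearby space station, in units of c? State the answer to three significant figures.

0.964c

In units of c, u = (u' + v)/(1 + u'v) with u' = 0.6306 and v = 0.852.
Numerator: 0.6306 + 0.852 = 1.4826. Denominator: 1 + (0.6306)(0.852) = 1.5372712.
u = 1.4826/1.5372712 = 0.96444, so the speed is 0.964c.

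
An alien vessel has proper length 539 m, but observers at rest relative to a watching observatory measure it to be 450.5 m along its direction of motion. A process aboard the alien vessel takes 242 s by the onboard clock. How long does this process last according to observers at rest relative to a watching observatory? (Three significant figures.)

Length contraction gives γ = L₀/L = 539/450.5 = 1.19645.
The same γ dilates the second interval: 1.19645 × 242 s = 290 s.

290 s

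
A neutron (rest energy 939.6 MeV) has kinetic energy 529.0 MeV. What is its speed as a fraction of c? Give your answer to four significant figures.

K = (γ−1)mc², so γ = 1 + 529.0/939.6 = 1.563.
Then v/c = √(1 − γ⁻²) = √(1 − 0.409338) = √0.590662 = 0.7685.

0.7685c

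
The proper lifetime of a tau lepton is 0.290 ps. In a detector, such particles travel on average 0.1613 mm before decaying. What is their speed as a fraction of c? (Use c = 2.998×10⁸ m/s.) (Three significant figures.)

0.880c

Lab distance = (lab lifetime)·v = γτ·βc, so βγ = d/(cτ) = 1.613×10^-4/(2.998×10⁸ × 2.900×10^-13) = 1.8553.
With βγ = 1.8553: γ² = 1 + (βγ)² = 4.44214, and β = (βγ)/γ = 1.8553/2.10764 = 0.880.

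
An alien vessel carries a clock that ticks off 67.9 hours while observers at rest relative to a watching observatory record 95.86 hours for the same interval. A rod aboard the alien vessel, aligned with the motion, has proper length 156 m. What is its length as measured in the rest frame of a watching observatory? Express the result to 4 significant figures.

110.5 m

From Δt = γΔτ: γ = 95.86/67.9 = 1.41178.
The rod contracts by the same γ: 156 m / 1.41178 = 110.5 m.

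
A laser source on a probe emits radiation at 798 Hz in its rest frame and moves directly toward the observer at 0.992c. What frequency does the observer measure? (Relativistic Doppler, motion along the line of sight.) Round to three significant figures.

12600 Hz

Relativistic Doppler (source moving toward): f_obs = f_src · √((1+β)/(1−β)).
With β = 0.992: factor = √(1.992/0.008) = 15.78.
f_obs = 798 × 15.78 = 12600 Hz.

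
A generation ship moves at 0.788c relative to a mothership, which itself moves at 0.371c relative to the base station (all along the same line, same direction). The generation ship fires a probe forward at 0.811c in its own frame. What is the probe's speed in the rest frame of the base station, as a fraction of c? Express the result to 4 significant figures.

First combine the probe and generation ship (S''→S'): u₁ = (0.811 + 0.788)/(1 + 0.811×0.788) = 1.599/1.639068 = 0.97555.
Then combine with the mothership (S'→S): u = (0.97555 + 0.371)/(1 + 0.97555×0.371) = 1.34655/1.36192905 = 0.98871.

0.9887c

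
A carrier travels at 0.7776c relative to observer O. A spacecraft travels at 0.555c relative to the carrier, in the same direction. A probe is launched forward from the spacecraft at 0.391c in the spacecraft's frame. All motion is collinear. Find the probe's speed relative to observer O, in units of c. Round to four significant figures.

Apply u = (u'+v)/(1+u'v) twice. Probe in the carrier frame: (0.391+0.555)/(1+0.391·0.555) = 0.946/1.217005 = 0.77732c.
That velocity, transformed to the rest frame of observer O: (0.77732+0.7776)/(1+0.77732·0.7776) = 1.55492/1.604444032 = 0.96913c.

0.9691c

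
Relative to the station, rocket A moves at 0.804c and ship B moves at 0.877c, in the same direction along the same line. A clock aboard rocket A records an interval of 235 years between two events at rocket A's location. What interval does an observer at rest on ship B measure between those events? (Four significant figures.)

242.5 years

Speed of rocket A in ship B's frame: u = (v_A − v_B)/(1 − v_A v_B/c²) = (0.804 − 0.877)/(1 − 0.804×0.877) = −0.073/0.294892 = −0.24755; |u| = 0.24755c.
At |u| = 0.24755c, γ = (1 − 0.061281)^(−1/2) = 1.0321.
Rocket A's interval is proper; time dilation gives Δt_B = γΔτ = 1.0321 × 235 years = 242.5 years.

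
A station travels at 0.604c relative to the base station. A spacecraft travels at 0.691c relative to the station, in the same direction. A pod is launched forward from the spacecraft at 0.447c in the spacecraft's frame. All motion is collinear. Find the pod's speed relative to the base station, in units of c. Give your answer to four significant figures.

0.9661c

Compose velocities in two stages. Stage 1 (into S'): u₁ = (0.447+0.691)/(1+0.447×0.691) = 0.86945.
Stage 2 (into S): u = (0.86945+0.604)/(1+0.86945×0.604) = 0.9661, so the speed is 0.9661c.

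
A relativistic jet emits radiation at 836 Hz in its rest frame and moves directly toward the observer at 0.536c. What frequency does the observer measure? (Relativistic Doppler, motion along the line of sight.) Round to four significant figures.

Relativistic Doppler (source moving toward): f_obs = f_src · √((1+β)/(1−β)).
With β = 0.536: factor = √(1.536/0.464) = 1.8194.
f_obs = 836 × 1.8194 = 1521 Hz.

1521 Hz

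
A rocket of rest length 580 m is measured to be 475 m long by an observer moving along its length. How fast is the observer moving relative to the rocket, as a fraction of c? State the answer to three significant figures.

0.574c

Length contraction gives γ = L₀/L = 580/475 = 1.2211.
β = √(1 − 1/γ²) = √0.329348 = 0.574.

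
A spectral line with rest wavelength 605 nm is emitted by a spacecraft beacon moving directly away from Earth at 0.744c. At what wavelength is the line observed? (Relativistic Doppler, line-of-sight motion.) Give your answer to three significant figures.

1580 nm

Relativistic Doppler for wavelength: λ_obs = λ_src · √((1+β)/(1−β)).
With β = 0.744: factor = √(1.744/0.256) = 2.6101.
λ_obs = 605 × 2.6101 = 1580 nm.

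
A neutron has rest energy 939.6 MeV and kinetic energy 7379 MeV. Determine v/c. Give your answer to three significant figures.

K = (γ−1)mc², so γ = 1 + 7379/939.6 = 8.8533.
Then v/c = √(1 − γ⁻²) = √(1 − 0.0127582) = √0.9872418 = 0.994.

0.994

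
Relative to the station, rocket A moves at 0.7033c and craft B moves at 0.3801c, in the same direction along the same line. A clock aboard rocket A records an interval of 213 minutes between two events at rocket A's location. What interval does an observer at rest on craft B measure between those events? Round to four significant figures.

237.3 minutes

Transform rocket A's velocity into craft B's frame: (0.7033 − 0.3801)/(1 − 0.7033·0.3801) = 0.3232/0.73267567, so the relative speed is 0.44112c.
γ for this relative speed: γ = 1/√(1 − 0.194587) = 1.1143.
Rocket A's interval is proper; time dilation gives Δt_B = γΔτ = 1.1143 × 213 minutes = 237.3 minutes.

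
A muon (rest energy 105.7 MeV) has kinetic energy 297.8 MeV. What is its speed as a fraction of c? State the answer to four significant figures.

γ = 1 + K/(mc²) = 1 + 297.8/105.7 = 3.8174.
β = √(1 − 1/γ²) = √(1 − 0.0686222) = √0.9313778 = 0.9651.

0.9651c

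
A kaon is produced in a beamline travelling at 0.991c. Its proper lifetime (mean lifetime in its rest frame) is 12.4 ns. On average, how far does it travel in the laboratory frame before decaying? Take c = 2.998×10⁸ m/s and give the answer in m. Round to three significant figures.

27.5 m

γ = 1/√(1 − β²) = 1/√(1 − 0.982081) = 1/√0.017919 = 1/0.133862 = 7.4704.
Lab-frame lifetime: Δt = γτ = 7.4704 × 12.4 ns = 92.633 ns.
Distance: d = vΔt = 0.991 × 2.998×10⁸ m/s × 9.2633×10^-8 s = 27.5 m.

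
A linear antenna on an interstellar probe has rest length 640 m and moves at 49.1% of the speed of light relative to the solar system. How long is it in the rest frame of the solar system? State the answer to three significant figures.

γ = 1/√(1 − β²) = 1/√(1 − 0.241081) = 1/√0.758919 = 1/0.87116 = 1.1479.
Length contraction: L = L₀/γ = 640/1.1479 = 558 m.

558 m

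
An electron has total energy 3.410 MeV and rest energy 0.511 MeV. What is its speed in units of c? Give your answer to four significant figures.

0.9887c

Total energy E = γmc² gives γ = 3.410/0.511 = 6.6732.
Hence β = √(1 − 1/γ²) = √(1 − 0.022456) = √0.977544 = 0.9887.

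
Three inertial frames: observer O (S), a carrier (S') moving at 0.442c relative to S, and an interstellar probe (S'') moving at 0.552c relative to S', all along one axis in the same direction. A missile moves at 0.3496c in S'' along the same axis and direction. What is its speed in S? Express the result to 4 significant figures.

First combine the missile and interstellar probe (S''→S'): u₁ = (0.3496 + 0.552)/(1 + 0.3496×0.552) = 0.9016/1.1929792 = 0.75576.
Then combine with the carrier (S'→S): u = (0.75576 + 0.442)/(1 + 0.75576×0.442) = 1.19776/1.33404592 = 0.89784.

0.8978c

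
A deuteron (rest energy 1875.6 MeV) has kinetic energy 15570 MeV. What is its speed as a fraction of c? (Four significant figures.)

K = (γ−1)mc², so γ = 1 + 15570/1875.6 = 9.3013.
Then v/c = √(1 − γ⁻²) = √(1 − 0.0115588) = √0.9884412 = 0.9942.

0.9942c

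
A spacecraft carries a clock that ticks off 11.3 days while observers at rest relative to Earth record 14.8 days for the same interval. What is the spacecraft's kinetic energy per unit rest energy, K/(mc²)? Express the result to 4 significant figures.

The time-dilation ratio gives γ = 14.8/11.3 = 1.30973.
Since K = (γ−1)mc², K/(mc²) = 1.30973 − 1 = 0.3097.

0.3097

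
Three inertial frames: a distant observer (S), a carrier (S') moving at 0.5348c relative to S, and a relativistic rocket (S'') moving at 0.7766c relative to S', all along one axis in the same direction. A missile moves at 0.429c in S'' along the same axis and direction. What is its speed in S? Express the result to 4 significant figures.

0.9700c

First combine the missile and relativistic rocket (S''→S'): u₁ = (0.429 + 0.7766)/(1 + 0.429×0.7766) = 1.2056/1.3331614 = 0.90432.
Then combine with the carrier (S'→S): u = (0.90432 + 0.5348)/(1 + 0.90432×0.5348) = 1.43912/1.483630336 = 0.97.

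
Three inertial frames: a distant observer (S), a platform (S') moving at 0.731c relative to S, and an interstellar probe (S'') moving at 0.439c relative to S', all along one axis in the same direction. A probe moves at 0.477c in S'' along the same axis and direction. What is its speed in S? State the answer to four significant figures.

First combine the probe and interstellar probe (S''→S'): u₁ = (0.477 + 0.439)/(1 + 0.477×0.439) = 0.916/1.209403 = 0.7574.
Then combine with the platform (S'→S): u = (0.7574 + 0.731)/(1 + 0.7574×0.731) = 1.4884/1.5536594 = 0.958.

0.9580c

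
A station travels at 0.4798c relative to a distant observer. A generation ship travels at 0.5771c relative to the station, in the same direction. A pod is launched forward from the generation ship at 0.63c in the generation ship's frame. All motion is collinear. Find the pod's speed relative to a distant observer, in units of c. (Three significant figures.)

0.958c

Compose velocities in two stages. Stage 1 (into S'): u₁ = (0.63+0.5771)/(1+0.63×0.5771) = 0.88525.
Stage 2 (into S): u = (0.88525+0.4798)/(1+0.88525×0.4798) = 0.9581, so the speed is 0.958c.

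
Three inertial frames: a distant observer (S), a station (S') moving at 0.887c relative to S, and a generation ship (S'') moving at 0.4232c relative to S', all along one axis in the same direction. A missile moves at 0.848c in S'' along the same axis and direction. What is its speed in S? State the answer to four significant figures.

First combine the missile and generation ship (S''→S'): u₁ = (0.848 + 0.4232)/(1 + 0.848×0.4232) = 1.2712/1.3588736 = 0.93548.
Then combine with the station (S'→S): u = (0.93548 + 0.887)/(1 + 0.93548×0.887) = 1.82248/1.82977076 = 0.99602.

0.9960c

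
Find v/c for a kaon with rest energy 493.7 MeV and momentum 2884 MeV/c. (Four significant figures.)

0.9857

βγ = pc/(mc²) = 2884/493.7 = 5.8416.
Since γ² = 1 + (βγ)² = 35.1243, γ = √35.1243 = 5.92658, and β = (βγ)/γ = 5.8416/5.92658 = 0.9857.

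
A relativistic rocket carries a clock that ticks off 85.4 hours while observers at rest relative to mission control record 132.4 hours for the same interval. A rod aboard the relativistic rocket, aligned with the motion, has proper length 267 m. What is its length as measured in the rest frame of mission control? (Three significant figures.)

172 m

From Δt = γΔτ: γ = 132.4/85.4 = 1.55035.
The rod contracts by the same γ: 267 m / 1.55035 = 172 m.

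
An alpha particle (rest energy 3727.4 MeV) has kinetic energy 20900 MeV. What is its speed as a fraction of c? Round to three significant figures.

γ = 1 + K/(mc²) = 1 + 20900/3727.4 = 6.6071.
β = √(1 − 1/γ²) = √(1 − 0.0229075) = √0.9770925 = 0.988.

0.988c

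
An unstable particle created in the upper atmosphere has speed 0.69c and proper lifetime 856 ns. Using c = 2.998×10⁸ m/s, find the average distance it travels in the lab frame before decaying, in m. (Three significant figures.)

γ = 1/√(1 − β²) = 1/√(1 − 0.4761) = 1/√0.5239 = 1/0.723809 = 1.3816.
Lab-frame lifetime: Δt = γτ = 1.3816 × 856 ns = 1182.6 ns.
Distance: d = vΔt = 0.69 × 2.998×10⁸ m/s × 1.1826×10^-6 s = 245 m.

245 m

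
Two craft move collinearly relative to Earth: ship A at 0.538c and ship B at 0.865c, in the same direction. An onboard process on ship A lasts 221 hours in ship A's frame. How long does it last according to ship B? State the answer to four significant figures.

279.3 hours

Speed of ship A in ship B's frame: u = (v_A − v_B)/(1 − v_A v_B/c²) = (0.538 − 0.865)/(1 − 0.538×0.865) = −0.327/0.53463 = −0.61164; |u| = 0.61164c.
γ for this relative speed: γ = 1/√(1 − 0.374103) = 1.264.
Ship A's interval is proper; time dilation gives Δt_B = γΔτ = 1.264 × 221 hours = 279.3 hours.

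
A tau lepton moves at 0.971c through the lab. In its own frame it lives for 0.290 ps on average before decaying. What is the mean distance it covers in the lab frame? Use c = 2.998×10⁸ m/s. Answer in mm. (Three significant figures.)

γ = 1/√(1 − β²) = 1/√(1 − 0.942841) = 1/√0.057159 = 1/0.239079 = 4.1827.
Lab-frame lifetime: Δt = γτ = 4.1827 × 0.290 ps = 1.213 ps.
Distance: d = vΔt = 0.971 × 2.998×10⁸ m/s × 1.2130×10^-12 s = 3.53×10^-4 m = 0.353 mm.

0.353 mm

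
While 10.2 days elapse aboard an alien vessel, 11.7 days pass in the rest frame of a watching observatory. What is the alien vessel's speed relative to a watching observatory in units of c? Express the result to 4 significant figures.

0.4899c

γ = Δt/Δτ = 11.7/10.2 = 1.1471.
β = √(1 − 1/γ²) = √(1 − 0.759972) = √0.240028 = 0.4899.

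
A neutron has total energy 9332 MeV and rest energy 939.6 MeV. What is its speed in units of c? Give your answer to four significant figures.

0.9949c

Total energy E = γmc² gives γ = 9332/939.6 = 9.9319.
Hence β = √(1 − 1/γ²) = √(1 − 0.0101376) = √0.9898624 = 0.9949.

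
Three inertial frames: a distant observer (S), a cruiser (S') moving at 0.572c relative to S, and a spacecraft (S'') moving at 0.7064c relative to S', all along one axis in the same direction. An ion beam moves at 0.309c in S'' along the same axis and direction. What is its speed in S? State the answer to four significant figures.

Apply u = (u'+v)/(1+u'v) twice. Ion beam in the cruiser frame: (0.309+0.7064)/(1+0.309·0.7064) = 1.0154/1.2182776 = 0.83347c.
That velocity, transformed to the rest frame of a distant observer: (0.83347+0.572)/(1+0.83347·0.572) = 1.40547/1.47674484 = 0.95174c.

0.9517c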